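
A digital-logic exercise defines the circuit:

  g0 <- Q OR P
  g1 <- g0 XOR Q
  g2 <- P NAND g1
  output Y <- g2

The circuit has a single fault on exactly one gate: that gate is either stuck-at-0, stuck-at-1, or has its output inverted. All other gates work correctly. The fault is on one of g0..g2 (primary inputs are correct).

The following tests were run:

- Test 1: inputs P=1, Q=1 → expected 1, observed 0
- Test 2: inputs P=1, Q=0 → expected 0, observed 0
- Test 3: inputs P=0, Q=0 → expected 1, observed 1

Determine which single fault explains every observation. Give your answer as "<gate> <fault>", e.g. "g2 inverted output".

g1 stuck-at-1

Fault-free values for test 1 (P=1, Q=1): g0=1, g1=0, g2=1, giving Y=1. Observed 0.
Test 1: faults giving observed 0 are {g0 stuck-at-0, g0 inverted output, g1 stuck-at-1, g1 inverted output, g2 stuck-at-0, g2 inverted output}.
Test 2 (P=1, Q=0): fault-free g0=1, g1=1, g2=0 → 0; observed 0. Eliminates g0 stuck-at-0, g0 inverted output, g1 inverted output, g2 inverted output.
Test 3 (P=0, Q=0): fault-free g0=0, g1=0, g2=1 → 1; observed 1. Eliminates g2 stuck-at-0.
Only g1 stuck-at-1 is consistent with every test.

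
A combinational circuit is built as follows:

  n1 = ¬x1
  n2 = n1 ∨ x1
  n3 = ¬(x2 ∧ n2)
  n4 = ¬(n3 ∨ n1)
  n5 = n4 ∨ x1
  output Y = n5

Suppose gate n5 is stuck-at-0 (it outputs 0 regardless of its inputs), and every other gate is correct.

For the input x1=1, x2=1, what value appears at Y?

Propagate with n5 forced: n1=0, n2=1, n3=0, n4=1, n5=0 [stuck-at-0].
So Y = 0. (Without the fault it would be 1.)

0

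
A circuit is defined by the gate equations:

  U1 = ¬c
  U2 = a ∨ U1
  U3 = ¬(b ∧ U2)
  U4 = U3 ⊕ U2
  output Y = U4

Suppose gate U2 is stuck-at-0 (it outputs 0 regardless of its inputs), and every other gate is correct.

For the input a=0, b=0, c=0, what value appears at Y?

Propagate with U2 forced: U1=1, U2=0 [stuck-at-0], U3=1, U4=1.
So Y = 1. (Without the fault it would be 0.)

1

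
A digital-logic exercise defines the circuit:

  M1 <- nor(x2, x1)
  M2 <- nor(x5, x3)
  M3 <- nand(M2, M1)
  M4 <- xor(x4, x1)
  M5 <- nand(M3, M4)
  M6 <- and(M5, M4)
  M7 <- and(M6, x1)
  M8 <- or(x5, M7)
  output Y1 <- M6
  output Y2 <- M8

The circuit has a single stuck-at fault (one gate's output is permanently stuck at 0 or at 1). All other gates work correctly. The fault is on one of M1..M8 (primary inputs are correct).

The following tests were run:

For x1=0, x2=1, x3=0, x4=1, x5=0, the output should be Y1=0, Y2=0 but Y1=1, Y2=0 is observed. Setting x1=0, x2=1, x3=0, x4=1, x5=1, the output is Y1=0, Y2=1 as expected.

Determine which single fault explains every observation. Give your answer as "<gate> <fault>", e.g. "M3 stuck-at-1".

Fault-free values for test 1 (x1=0, x2=1, x3=0, x4=1, x5=0): M1=0, M2=1, M3=1, M4=1, M5=0, M6=0, M7=0, M8=0, giving Y1=0, Y2=0. Observed Y1=1, Y2=0.
Test 1: faults giving observed Y1=1, Y2=0 are {M1 stuck-at-1, M3 stuck-at-0, M5 stuck-at-1, M6 stuck-at-1}.
Test 2 (x1=0, x2=1, x3=0, x4=1, x5=1): fault-free M1=0, M2=0, M3=1, M4=1, M5=0, M6=0, M7=0, M8=1 → Y1=0, Y2=1; observed Y1=0, Y2=1. Eliminates M3 stuck-at-0, M5 stuck-at-1, M6 stuck-at-1.
Only M1 stuck-at-1 is consistent with every test.

M1 stuck-at-1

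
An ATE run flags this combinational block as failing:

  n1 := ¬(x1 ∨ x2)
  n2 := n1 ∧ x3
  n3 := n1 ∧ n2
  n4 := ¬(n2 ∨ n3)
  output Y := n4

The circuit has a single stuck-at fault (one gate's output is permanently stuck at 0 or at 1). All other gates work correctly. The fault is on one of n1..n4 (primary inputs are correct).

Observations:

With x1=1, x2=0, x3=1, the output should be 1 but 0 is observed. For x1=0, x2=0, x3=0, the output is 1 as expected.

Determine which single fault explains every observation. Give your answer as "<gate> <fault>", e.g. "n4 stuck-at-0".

n1 stuck-at-1

Fault-free values for test 1 (x1=1, x2=0, x3=1): n1=0, n2=0, n3=0, n4=1, giving Y=1. Observed 0.
Test 1: faults giving observed 0 are {n1 stuck-at-1, n2 stuck-at-1, n3 stuck-at-1, n4 stuck-at-0}.
Test 2 (x1=0, x2=0, x3=0): fault-free n1=1, n2=0, n3=0, n4=1 → 1; observed 1. Eliminates n2 stuck-at-1, n3 stuck-at-1, n4 stuck-at-0.
Only n1 stuck-at-1 is consistent with every test.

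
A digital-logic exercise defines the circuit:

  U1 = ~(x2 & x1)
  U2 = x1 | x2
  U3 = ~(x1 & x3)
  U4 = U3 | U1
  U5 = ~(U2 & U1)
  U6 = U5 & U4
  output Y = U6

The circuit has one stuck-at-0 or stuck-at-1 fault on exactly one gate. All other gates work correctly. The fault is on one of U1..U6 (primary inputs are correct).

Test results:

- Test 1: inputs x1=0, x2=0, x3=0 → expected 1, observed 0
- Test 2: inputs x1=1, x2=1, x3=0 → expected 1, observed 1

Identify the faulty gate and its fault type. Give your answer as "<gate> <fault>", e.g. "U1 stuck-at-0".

Fault-free values for test 1 (x1=0, x2=0, x3=0): U1=1, U2=0, U3=1, U4=1, U5=1, U6=1, giving Y=1. Observed 0.
Test 1: faults giving observed 0 are {U2 stuck-at-1, U4 stuck-at-0, U5 stuck-at-0, U6 stuck-at-0}.
Test 2 (x1=1, x2=1, x3=0): fault-free U1=0, U2=1, U3=1, U4=1, U5=1, U6=1 → 1; observed 1. Eliminates U4 stuck-at-0, U5 stuck-at-0, U6 stuck-at-0.
Only U2 stuck-at-1 is consistent with every test.

U2 stuck-at-1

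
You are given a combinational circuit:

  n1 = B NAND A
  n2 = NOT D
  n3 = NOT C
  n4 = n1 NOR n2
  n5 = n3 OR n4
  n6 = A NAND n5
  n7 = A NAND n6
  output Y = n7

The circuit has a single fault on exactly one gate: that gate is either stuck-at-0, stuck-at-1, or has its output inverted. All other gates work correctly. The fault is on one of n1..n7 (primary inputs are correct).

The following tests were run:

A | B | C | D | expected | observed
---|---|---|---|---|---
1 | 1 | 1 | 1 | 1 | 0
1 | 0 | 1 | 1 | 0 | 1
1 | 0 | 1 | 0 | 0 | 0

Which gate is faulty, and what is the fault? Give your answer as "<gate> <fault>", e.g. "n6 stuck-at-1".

Fault-free values for test 1 (A=1, B=1, C=1, D=1): n1=0, n2=0, n3=0, n4=1, n5=1, n6=0, n7=1, giving Y=1. Observed 0.
Test 1: faults giving observed 0 are {n1 stuck-at-1, n1 inverted output, n2 stuck-at-1, n2 inverted output, n4 stuck-at-0, n4 inverted output, n5 stuck-at-0, n5 inverted output, n6 stuck-at-1, n6 inverted output, n7 stuck-at-0, n7 inverted output}.
Test 2 (A=1, B=0, C=1, D=1): fault-free n1=1, n2=0, n3=0, n4=0, n5=0, n6=1, n7=0 → 0; observed 1. Eliminates n1 stuck-at-1, n2 stuck-at-1, n2 inverted output, n4 stuck-at-0, n5 stuck-at-0, n6 stuck-at-1, n7 stuck-at-0.
Test 3 (A=1, B=0, C=1, D=0): fault-free n1=1, n2=1, n3=0, n4=0, n5=0, n6=1, n7=0 → 0; observed 0. Eliminates n4 inverted output, n5 inverted output, n6 inverted output, n7 inverted output.
Only n1 inverted output is consistent with every test.

n1 inverted output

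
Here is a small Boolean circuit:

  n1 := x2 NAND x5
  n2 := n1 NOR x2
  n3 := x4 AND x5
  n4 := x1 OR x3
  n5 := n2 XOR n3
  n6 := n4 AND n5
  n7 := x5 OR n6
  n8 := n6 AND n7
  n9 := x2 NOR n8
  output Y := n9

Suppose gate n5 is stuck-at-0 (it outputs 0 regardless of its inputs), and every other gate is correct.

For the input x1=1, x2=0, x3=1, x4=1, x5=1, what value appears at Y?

1

Propagate with n5 forced: n1=1, n2=0, n3=1, n4=1, n5=0 [stuck-at-0], n6=0, n7=1, n8=0, n9=1.
So Y = 1. (Without the fault it would be 0.)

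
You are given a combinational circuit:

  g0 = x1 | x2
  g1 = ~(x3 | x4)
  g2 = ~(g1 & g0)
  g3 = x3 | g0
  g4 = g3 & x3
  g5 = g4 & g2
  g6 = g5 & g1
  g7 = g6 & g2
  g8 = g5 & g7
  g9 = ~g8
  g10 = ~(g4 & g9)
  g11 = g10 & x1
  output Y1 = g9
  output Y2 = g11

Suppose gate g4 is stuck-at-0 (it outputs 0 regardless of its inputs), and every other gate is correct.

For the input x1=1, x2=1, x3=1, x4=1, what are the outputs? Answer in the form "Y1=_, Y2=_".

Propagate with g4 forced: g0=1, g1=0, g2=1, g3=1, g4=0 [stuck-at-0], g5=0, g6=0, g7=0, g8=0, g9=1, g10=1, g11=1.
So the outputs are Y1=1, Y2=1. (Without the fault they would be Y1=1, Y2=0.)

Y1=1, Y2=1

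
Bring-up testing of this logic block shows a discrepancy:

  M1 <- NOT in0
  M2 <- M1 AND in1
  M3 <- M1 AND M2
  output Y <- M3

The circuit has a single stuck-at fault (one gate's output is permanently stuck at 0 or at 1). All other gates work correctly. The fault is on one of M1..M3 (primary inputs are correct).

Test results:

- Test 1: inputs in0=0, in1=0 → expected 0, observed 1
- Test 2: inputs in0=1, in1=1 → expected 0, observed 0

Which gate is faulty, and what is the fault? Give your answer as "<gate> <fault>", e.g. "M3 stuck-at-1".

M2 stuck-at-1

Fault-free values for test 1 (in0=0, in1=0): M1=1, M2=0, M3=0, giving Y=0. Observed 1.
Test 1: faults giving observed 1 are {M2 stuck-at-1, M3 stuck-at-1}.
Test 2 (in0=1, in1=1): fault-free M1=0, M2=0, M3=0 → 0; observed 0. Eliminates M3 stuck-at-1.
Only M2 stuck-at-1 is consistent with every test.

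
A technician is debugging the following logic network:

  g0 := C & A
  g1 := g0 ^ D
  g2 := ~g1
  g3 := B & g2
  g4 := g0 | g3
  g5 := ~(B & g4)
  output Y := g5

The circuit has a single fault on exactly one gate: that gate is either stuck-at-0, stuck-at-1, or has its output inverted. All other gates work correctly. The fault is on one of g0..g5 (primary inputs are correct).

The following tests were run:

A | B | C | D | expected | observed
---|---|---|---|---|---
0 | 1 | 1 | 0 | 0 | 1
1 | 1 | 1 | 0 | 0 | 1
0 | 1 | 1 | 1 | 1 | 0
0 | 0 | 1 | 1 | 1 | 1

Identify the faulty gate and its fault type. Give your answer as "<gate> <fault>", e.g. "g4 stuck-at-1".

Fault-free values for test 1 (A=0, B=1, C=1, D=0): g0=0, g1=0, g2=1, g3=1, g4=1, g5=0, giving Y=0. Observed 1.
Test 1: faults giving observed 1 are {g1 stuck-at-1, g1 inverted output, g2 stuck-at-0, g2 inverted output, g3 stuck-at-0, g3 inverted output, g4 stuck-at-0, g4 inverted output, g5 stuck-at-1, g5 inverted output}.
Test 2 (A=1, B=1, C=1, D=0): fault-free g0=1, g1=1, g2=0, g3=0, g4=1, g5=0 → 0; observed 1. Eliminates g1 stuck-at-1, g1 inverted output, g2 stuck-at-0, g2 inverted output, g3 stuck-at-0, g3 inverted output.
Test 3 (A=0, B=1, C=1, D=1): fault-free g0=0, g1=1, g2=0, g3=0, g4=0, g5=1 → 1; observed 0. Eliminates g4 stuck-at-0, g5 stuck-at-1.
Test 4 (A=0, B=0, C=1, D=1): fault-free g0=0, g1=1, g2=0, g3=0, g4=0, g5=1 → 1; observed 1. Eliminates g5 inverted output.
Only g4 inverted output is consistent with every test.

g4 inverted output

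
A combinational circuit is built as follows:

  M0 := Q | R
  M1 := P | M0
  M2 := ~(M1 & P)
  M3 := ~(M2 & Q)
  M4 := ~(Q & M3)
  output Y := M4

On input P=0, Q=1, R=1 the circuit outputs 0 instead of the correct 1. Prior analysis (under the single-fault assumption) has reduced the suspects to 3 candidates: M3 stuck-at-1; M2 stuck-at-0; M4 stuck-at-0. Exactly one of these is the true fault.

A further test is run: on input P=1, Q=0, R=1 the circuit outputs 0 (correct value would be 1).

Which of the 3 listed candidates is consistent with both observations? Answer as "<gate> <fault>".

Evaluate each candidate on input P=1, Q=0, R=1:
  M3 stuck-at-1: M0=1, M1=1, M2=0, M3=1 [stuck-at-1], M4=1 → 1 — eliminated
  M2 stuck-at-0: M0=1, M1=1, M2=0 [stuck-at-0], M3=1, M4=1 → 1 — eliminated
  M4 stuck-at-0: M0=1, M1=1, M2=0, M3=1, M4=0 [stuck-at-0] → 0 — matches
Only M4 stuck-at-0 reproduces the observed 0.

M4 stuck-at-0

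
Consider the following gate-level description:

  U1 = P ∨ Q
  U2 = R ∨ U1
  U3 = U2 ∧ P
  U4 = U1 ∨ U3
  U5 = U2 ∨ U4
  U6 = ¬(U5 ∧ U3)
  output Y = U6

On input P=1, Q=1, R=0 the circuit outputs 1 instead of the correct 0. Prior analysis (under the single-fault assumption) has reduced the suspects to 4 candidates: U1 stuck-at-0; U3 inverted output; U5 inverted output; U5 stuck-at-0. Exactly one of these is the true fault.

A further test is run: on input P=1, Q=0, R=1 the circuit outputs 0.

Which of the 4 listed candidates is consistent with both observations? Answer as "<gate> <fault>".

U1 stuck-at-0

Evaluate each candidate on input P=1, Q=0, R=1:
  U1 stuck-at-0: U1=0 [stuck-at-0], U2=1, U3=1, U4=1, U5=1, U6=0 → 0 — matches
  U3 inverted output: U1=1, U2=1, U3=0 [inverted output], U4=1, U5=1, U6=1 → 1 — eliminated
  U5 inverted output: U1=1, U2=1, U3=1, U4=1, U5=0 [inverted output], U6=1 → 1 — eliminated
  U5 stuck-at-0: U1=1, U2=1, U3=1, U4=1, U5=0 [stuck-at-0], U6=1 → 1 — eliminated
Only U1 stuck-at-0 reproduces the observed 0.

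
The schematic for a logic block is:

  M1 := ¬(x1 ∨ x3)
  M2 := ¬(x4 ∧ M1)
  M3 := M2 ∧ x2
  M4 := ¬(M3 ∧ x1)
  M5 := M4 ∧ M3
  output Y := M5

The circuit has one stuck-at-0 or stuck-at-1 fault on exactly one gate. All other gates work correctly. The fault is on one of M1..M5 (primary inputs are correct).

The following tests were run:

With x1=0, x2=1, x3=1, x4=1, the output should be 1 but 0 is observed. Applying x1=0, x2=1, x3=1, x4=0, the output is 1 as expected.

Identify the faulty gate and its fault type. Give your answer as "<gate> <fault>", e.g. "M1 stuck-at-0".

M1 stuck-at-1

Fault-free values for test 1 (x1=0, x2=1, x3=1, x4=1): M1=0, M2=1, M3=1, M4=1, M5=1, giving Y=1. Observed 0.
Test 1: faults giving observed 0 are {M1 stuck-at-1, M2 stuck-at-0, M3 stuck-at-0, M4 stuck-at-0, M5 stuck-at-0}.
Test 2 (x1=0, x2=1, x3=1, x4=0): fault-free M1=0, M2=1, M3=1, M4=1, M5=1 → 1; observed 1. Eliminates M2 stuck-at-0, M3 stuck-at-0, M4 stuck-at-0, M5 stuck-at-0.
Only M1 stuck-at-1 is consistent with every test.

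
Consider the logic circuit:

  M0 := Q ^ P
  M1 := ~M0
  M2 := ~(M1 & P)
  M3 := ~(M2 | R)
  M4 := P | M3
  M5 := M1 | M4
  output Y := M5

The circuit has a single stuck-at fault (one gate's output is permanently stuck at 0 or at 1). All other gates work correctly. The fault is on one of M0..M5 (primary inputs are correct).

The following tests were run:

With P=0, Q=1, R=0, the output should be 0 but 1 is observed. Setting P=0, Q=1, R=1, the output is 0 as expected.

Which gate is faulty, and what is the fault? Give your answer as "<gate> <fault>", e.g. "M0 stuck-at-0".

Fault-free values for test 1 (P=0, Q=1, R=0): M0=1, M1=0, M2=1, M3=0, M4=0, M5=0, giving Y=0. Observed 1.
Test 1: faults giving observed 1 are {M0 stuck-at-0, M1 stuck-at-1, M2 stuck-at-0, M3 stuck-at-1, M4 stuck-at-1, M5 stuck-at-1}.
Test 2 (P=0, Q=1, R=1): fault-free M0=1, M1=0, M2=1, M3=0, M4=0, M5=0 → 0; observed 0. Eliminates M0 stuck-at-0, M1 stuck-at-1, M3 stuck-at-1, M4 stuck-at-1, M5 stuck-at-1.
Only M2 stuck-at-0 is consistent with every test.

M2 stuck-at-0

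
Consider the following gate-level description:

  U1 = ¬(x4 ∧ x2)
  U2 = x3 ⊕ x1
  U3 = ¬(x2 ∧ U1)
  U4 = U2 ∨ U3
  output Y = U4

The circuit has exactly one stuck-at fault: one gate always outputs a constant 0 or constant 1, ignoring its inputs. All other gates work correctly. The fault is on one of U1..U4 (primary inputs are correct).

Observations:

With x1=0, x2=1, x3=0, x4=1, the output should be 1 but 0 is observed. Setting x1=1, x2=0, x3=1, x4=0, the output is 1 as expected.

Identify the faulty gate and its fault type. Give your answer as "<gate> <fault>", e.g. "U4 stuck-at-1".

U1 stuck-at-1

Fault-free values for test 1 (x1=0, x2=1, x3=0, x4=1): U1=0, U2=0, U3=1, U4=1, giving Y=1. Observed 0.
Test 1: faults giving observed 0 are {U1 stuck-at-1, U3 stuck-at-0, U4 stuck-at-0}.
Test 2 (x1=1, x2=0, x3=1, x4=0): fault-free U1=1, U2=0, U3=1, U4=1 → 1; observed 1. Eliminates U3 stuck-at-0, U4 stuck-at-0.
Only U1 stuck-at-1 is consistent with every test.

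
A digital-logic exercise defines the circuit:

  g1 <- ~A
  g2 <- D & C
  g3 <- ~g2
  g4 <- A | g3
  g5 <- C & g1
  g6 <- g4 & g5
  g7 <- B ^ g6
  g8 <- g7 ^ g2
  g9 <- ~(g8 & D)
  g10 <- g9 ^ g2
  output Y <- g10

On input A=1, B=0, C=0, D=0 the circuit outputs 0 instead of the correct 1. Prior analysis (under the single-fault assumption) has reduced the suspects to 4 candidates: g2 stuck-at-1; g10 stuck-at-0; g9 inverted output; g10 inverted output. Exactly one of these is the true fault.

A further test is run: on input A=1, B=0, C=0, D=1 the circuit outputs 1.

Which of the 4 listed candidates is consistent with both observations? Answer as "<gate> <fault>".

Evaluate each candidate on input A=1, B=0, C=0, D=1:
  g2 stuck-at-1: g1=0, g2=1 [stuck-at-1], g3=0, g4=1, g5=0, g6=0, g7=0, g8=1, g9=0, g10=1 → 1 — matches
  g10 stuck-at-0: g1=0, g2=0, g3=1, g4=1, g5=0, g6=0, g7=0, g8=0, g9=1, g10=0 [stuck-at-0] → 0 — eliminated
  g9 inverted output: g1=0, g2=0, g3=1, g4=1, g5=0, g6=0, g7=0, g8=0, g9=0 [inverted output], g10=0 → 0 — eliminated
  g10 inverted output: g1=0, g2=0, g3=1, g4=1, g5=0, g6=0, g7=0, g8=0, g9=1, g10=0 [inverted output] → 0 — eliminated
Only g2 stuck-at-1 reproduces the observed 1.

g2 stuck-at-1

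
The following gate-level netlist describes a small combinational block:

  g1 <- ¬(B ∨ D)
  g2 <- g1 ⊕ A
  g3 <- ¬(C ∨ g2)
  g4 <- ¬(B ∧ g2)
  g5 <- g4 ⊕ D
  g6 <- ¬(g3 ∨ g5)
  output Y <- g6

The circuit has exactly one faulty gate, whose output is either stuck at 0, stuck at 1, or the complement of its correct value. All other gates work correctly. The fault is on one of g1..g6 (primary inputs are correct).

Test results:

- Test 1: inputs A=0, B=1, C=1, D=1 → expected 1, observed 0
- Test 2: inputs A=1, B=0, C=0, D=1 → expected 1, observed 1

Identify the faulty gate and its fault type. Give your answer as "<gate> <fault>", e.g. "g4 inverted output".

g2 stuck-at-1

Fault-free values for test 1 (A=0, B=1, C=1, D=1): g1=0, g2=0, g3=0, g4=1, g5=0, g6=1, giving Y=1. Observed 0.
Test 1: faults giving observed 0 are {g1 stuck-at-1, g1 inverted output, g2 stuck-at-1, g2 inverted output, g3 stuck-at-1, g3 inverted output, g4 stuck-at-0, g4 inverted output, g5 stuck-at-1, g5 inverted output, g6 stuck-at-0, g6 inverted output}.
Test 2 (A=1, B=0, C=0, D=1): fault-free g1=0, g2=1, g3=0, g4=1, g5=0, g6=1 → 1; observed 1. Eliminates g1 stuck-at-1, g1 inverted output, g2 inverted output, g3 stuck-at-1, g3 inverted output, g4 stuck-at-0, g4 inverted output, g5 stuck-at-1, g5 inverted output, g6 stuck-at-0, g6 inverted output.
Only g2 stuck-at-1 is consistent with every test.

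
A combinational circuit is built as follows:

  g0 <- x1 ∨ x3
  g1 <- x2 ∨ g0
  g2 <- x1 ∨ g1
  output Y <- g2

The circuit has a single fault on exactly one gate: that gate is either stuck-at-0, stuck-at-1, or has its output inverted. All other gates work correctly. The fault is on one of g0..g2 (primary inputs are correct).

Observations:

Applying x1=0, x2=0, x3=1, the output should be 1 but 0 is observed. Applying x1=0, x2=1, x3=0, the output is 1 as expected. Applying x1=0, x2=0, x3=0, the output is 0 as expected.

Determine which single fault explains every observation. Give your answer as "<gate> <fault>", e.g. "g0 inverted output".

g0 stuck-at-0

Fault-free values for test 1 (x1=0, x2=0, x3=1): g0=1, g1=1, g2=1, giving Y=1. Observed 0.
Test 1: faults giving observed 0 are {g0 stuck-at-0, g0 inverted output, g1 stuck-at-0, g1 inverted output, g2 stuck-at-0, g2 inverted output}.
Test 2 (x1=0, x2=1, x3=0): fault-free g0=0, g1=1, g2=1 → 1; observed 1. Eliminates g1 stuck-at-0, g1 inverted output, g2 stuck-at-0, g2 inverted output.
Test 3 (x1=0, x2=0, x3=0): fault-free g0=0, g1=0, g2=0 → 0; observed 0. Eliminates g0 inverted output.
Only g0 stuck-at-0 is consistent with every test.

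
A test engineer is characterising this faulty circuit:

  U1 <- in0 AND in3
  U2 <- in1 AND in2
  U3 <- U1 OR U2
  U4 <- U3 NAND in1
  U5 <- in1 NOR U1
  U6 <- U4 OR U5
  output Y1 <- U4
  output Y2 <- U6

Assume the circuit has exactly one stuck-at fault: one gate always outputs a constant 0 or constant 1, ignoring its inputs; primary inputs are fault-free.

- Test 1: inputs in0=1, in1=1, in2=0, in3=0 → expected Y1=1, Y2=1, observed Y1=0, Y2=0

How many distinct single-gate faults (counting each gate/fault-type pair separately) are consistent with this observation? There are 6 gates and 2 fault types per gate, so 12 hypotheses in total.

4

Fault-free: U1=0, U2=0, U3=0, U4=1, U5=0, U6=1 → Y1=1, Y2=1. Observed Y1=0, Y2=0.
  U1 stuck-at-0: output Y1=1, Y2=1 ✗
  U1 stuck-at-1: output Y1=0, Y2=0 ✓
  U2 stuck-at-0: output Y1=1, Y2=1 ✗
  U2 stuck-at-1: output Y1=0, Y2=0 ✓
  U3 stuck-at-0: output Y1=1, Y2=1 ✗
  U3 stuck-at-1: output Y1=0, Y2=0 ✓
  U4 stuck-at-0: output Y1=0, Y2=0 ✓
  U4 stuck-at-1: output Y1=1, Y2=1 ✗
  U5 stuck-at-0: output Y1=1, Y2=1 ✗
  U5 stuck-at-1: output Y1=1, Y2=1 ✗
  U6 stuck-at-0: output Y1=1, Y2=0 ✗
  U6 stuck-at-1: output Y1=1, Y2=1 ✗
Consistent faults: {U1 stuck-at-1, U2 stuck-at-1, U3 stuck-at-1, U4 stuck-at-0} — 4 in all.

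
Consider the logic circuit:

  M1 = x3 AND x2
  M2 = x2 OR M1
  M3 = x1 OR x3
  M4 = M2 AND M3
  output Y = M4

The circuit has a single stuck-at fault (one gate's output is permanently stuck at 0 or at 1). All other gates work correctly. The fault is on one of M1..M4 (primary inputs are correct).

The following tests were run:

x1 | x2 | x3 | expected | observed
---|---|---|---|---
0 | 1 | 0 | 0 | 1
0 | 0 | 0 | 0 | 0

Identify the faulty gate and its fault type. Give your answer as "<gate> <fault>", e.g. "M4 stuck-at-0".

M3 stuck-at-1

Fault-free values for test 1 (x1=0, x2=1, x3=0): M1=0, M2=1, M3=0, M4=0, giving Y=0. Observed 1.
Test 1: faults giving observed 1 are {M3 stuck-at-1, M4 stuck-at-1}.
Test 2 (x1=0, x2=0, x3=0): fault-free M1=0, M2=0, M3=0, M4=0 → 0; observed 0. Eliminates M4 stuck-at-1.
Only M3 stuck-at-1 is consistent with every test.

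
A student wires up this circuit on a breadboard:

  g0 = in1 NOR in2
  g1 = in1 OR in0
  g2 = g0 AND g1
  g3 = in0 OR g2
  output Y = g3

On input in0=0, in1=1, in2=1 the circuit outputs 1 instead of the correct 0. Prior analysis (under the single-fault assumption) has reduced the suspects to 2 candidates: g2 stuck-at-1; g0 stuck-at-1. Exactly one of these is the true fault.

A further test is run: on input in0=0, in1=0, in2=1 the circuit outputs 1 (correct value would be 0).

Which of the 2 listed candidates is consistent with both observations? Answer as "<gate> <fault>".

g2 stuck-at-1

Evaluate each candidate on input in0=0, in1=0, in2=1:
  g2 stuck-at-1: g0=0, g1=0, g2=1 [stuck-at-1], g3=1 → 1 — matches
  g0 stuck-at-1: g0=1 [stuck-at-1], g1=0, g2=0, g3=0 → 0 — eliminated
Only g2 stuck-at-1 reproduces the observed 1.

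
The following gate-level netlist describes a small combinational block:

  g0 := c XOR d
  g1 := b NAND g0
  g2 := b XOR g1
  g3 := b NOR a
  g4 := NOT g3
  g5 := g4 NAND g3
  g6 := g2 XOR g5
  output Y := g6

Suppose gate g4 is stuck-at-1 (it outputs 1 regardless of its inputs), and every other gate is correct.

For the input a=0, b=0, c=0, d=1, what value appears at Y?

Propagate with g4 forced: g0=1, g1=1, g2=1, g3=1, g4=1 [stuck-at-1], g5=0, g6=1.
So Y = 1. (Without the fault it would be 0.)

1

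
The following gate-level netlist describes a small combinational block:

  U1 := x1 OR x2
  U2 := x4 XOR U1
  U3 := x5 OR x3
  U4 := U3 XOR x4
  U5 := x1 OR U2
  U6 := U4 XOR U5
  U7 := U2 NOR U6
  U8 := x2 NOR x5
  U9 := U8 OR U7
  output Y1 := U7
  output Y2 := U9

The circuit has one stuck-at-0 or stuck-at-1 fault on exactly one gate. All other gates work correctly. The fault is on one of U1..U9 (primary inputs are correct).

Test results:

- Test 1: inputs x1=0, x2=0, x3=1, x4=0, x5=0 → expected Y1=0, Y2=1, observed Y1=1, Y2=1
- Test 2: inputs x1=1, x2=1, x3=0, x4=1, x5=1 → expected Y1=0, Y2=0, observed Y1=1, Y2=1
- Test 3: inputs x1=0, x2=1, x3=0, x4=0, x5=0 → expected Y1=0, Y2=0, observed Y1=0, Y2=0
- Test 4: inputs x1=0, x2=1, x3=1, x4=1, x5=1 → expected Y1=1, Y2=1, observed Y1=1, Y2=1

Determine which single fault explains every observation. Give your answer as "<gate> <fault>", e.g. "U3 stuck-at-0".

U6 stuck-at-0

Fault-free values for test 1 (x1=0, x2=0, x3=1, x4=0, x5=0): U1=0, U2=0, U3=1, U4=1, U5=0, U6=1, U7=0, U8=1, U9=1, giving Y1=0, Y2=1. Observed Y1=1, Y2=1.
Test 1: faults giving observed Y1=1, Y2=1 are {U3 stuck-at-0, U4 stuck-at-0, U5 stuck-at-1, U6 stuck-at-0, U7 stuck-at-1}.
Test 2 (x1=1, x2=1, x3=0, x4=1, x5=1): fault-free U1=1, U2=0, U3=1, U4=0, U5=1, U6=1, U7=0, U8=0, U9=0 → Y1=0, Y2=0; observed Y1=1, Y2=1. Eliminates U4 stuck-at-0, U5 stuck-at-1.
Test 3 (x1=0, x2=1, x3=0, x4=0, x5=0): fault-free U1=1, U2=1, U3=0, U4=0, U5=1, U6=1, U7=0, U8=0, U9=0 → Y1=0, Y2=0; observed Y1=0, Y2=0. Eliminates U7 stuck-at-1.
Test 4 (x1=0, x2=1, x3=1, x4=1, x5=1): fault-free U1=1, U2=0, U3=1, U4=0, U5=0, U6=0, U7=1, U8=0, U9=1 → Y1=1, Y2=1; observed Y1=1, Y2=1. Eliminates U3 stuck-at-0.
Only U6 stuck-at-0 is consistent with every test.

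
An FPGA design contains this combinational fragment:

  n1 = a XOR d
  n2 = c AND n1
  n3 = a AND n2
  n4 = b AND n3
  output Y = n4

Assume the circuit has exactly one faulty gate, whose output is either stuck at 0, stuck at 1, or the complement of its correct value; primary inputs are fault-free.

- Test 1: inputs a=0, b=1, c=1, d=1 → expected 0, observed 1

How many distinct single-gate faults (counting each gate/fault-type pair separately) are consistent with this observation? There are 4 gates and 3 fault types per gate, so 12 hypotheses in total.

4

Fault-free: n1=1, n2=1, n3=0, n4=0 → 0. Observed 1.
  n1 stuck-at-0: output 0 ✗
  n1 stuck-at-1: output 0 ✗
  n1 inverted output: output 0 ✗
  n2 stuck-at-0: output 0 ✗
  n2 stuck-at-1: output 0 ✗
  n2 inverted output: output 0 ✗
  n3 stuck-at-0: output 0 ✗
  n3 stuck-at-1: output 1 ✓
  n3 inverted output: output 1 ✓
  n4 stuck-at-0: output 0 ✗
  n4 stuck-at-1: output 1 ✓
  n4 inverted output: output 1 ✓
Consistent faults: {n3 stuck-at-1, n3 inverted output, n4 stuck-at-1, n4 inverted output} — 4 in all.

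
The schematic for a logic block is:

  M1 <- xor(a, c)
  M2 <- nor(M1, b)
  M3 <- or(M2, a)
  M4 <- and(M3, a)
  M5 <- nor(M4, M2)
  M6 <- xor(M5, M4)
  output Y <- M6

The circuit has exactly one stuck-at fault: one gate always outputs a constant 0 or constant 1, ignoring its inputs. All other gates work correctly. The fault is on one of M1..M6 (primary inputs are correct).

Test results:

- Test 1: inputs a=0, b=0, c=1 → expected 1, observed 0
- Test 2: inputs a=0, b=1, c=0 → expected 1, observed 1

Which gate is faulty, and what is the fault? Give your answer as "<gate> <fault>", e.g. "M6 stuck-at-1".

Fault-free values for test 1 (a=0, b=0, c=1): M1=1, M2=0, M3=0, M4=0, M5=1, M6=1, giving Y=1. Observed 0.
Test 1: faults giving observed 0 are {M1 stuck-at-0, M2 stuck-at-1, M5 stuck-at-0, M6 stuck-at-0}.
Test 2 (a=0, b=1, c=0): fault-free M1=0, M2=0, M3=0, M4=0, M5=1, M6=1 → 1; observed 1. Eliminates M2 stuck-at-1, M5 stuck-at-0, M6 stuck-at-0.
Only M1 stuck-at-0 is consistent with every test.

M1 stuck-at-0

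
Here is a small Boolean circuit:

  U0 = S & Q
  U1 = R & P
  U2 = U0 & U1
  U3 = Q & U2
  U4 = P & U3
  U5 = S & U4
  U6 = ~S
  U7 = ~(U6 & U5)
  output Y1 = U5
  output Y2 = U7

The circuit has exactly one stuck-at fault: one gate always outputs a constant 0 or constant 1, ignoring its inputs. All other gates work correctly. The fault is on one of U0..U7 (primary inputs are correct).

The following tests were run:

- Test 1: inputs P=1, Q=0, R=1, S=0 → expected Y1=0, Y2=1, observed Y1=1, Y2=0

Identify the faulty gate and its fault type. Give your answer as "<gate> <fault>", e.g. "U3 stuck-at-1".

Fault-free values for test 1 (P=1, Q=0, R=1, S=0): U0=0, U1=1, U2=0, U3=0, U4=0, U5=0, U6=1, U7=1, giving Y1=0, Y2=1. Observed Y1=1, Y2=0.
Test 1: faults giving observed Y1=1, Y2=0 are {U5 stuck-at-1}.
Only U5 stuck-at-1 is consistent with every test.

U5 stuck-at-1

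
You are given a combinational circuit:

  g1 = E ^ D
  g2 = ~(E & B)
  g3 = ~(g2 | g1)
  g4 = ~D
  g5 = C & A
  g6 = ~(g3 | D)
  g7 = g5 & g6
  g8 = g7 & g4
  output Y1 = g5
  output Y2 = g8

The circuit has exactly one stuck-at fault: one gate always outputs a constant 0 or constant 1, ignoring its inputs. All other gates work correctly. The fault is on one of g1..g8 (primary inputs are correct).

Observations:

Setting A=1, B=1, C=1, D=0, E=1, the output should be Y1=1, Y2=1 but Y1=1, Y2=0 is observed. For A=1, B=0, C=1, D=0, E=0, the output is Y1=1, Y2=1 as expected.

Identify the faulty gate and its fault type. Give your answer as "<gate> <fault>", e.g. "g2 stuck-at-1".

g1 stuck-at-0

Fault-free values for test 1 (A=1, B=1, C=1, D=0, E=1): g1=1, g2=0, g3=0, g4=1, g5=1, g6=1, g7=1, g8=1, giving Y1=1, Y2=1. Observed Y1=1, Y2=0.
Test 1: faults giving observed Y1=1, Y2=0 are {g1 stuck-at-0, g3 stuck-at-1, g4 stuck-at-0, g6 stuck-at-0, g7 stuck-at-0, g8 stuck-at-0}.
Test 2 (A=1, B=0, C=1, D=0, E=0): fault-free g1=0, g2=1, g3=0, g4=1, g5=1, g6=1, g7=1, g8=1 → Y1=1, Y2=1; observed Y1=1, Y2=1. Eliminates g3 stuck-at-1, g4 stuck-at-0, g6 stuck-at-0, g7 stuck-at-0, g8 stuck-at-0.
Only g1 stuck-at-0 is consistent with every test.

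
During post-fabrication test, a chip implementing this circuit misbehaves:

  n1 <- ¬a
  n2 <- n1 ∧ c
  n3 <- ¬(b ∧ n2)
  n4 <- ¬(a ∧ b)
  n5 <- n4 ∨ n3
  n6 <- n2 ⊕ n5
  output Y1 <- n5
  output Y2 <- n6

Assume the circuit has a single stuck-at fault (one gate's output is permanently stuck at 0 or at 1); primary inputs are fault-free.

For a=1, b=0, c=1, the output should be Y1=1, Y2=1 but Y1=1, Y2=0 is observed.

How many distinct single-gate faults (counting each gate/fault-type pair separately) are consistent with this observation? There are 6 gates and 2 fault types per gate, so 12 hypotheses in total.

3

Fault-free: n1=0, n2=0, n3=1, n4=1, n5=1, n6=1 → Y1=1, Y2=1. Observed Y1=1, Y2=0.
  n1 stuck-at-0: output Y1=1, Y2=1 ✗
  n1 stuck-at-1: output Y1=1, Y2=0 ✓
  n2 stuck-at-0: output Y1=1, Y2=1 ✗
  n2 stuck-at-1: output Y1=1, Y2=0 ✓
  n3 stuck-at-0: output Y1=1, Y2=1 ✗
  n3 stuck-at-1: output Y1=1, Y2=1 ✗
  n4 stuck-at-0: output Y1=1, Y2=1 ✗
  n4 stuck-at-1: output Y1=1, Y2=1 ✗
  n5 stuck-at-0: output Y1=0, Y2=0 ✗
  n5 stuck-at-1: output Y1=1, Y2=1 ✗
  n6 stuck-at-0: output Y1=1, Y2=0 ✓
  n6 stuck-at-1: output Y1=1, Y2=1 ✗
Consistent faults: {n1 stuck-at-1, n2 stuck-at-1, n6 stuck-at-0} — 3 in all.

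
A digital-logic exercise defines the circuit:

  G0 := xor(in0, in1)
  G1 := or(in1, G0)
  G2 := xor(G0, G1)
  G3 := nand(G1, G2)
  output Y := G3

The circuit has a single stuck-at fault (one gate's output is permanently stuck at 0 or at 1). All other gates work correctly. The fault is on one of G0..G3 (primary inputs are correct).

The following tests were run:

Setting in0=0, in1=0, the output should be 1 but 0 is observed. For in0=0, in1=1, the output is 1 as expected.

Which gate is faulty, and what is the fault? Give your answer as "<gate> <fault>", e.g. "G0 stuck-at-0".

Fault-free values for test 1 (in0=0, in1=0): G0=0, G1=0, G2=0, G3=1, giving Y=1. Observed 0.
Test 1: faults giving observed 0 are {G1 stuck-at-1, G3 stuck-at-0}.
Test 2 (in0=0, in1=1): fault-free G0=1, G1=1, G2=0, G3=1 → 1; observed 1. Eliminates G3 stuck-at-0.
Only G1 stuck-at-1 is consistent with every test.

G1 stuck-at-1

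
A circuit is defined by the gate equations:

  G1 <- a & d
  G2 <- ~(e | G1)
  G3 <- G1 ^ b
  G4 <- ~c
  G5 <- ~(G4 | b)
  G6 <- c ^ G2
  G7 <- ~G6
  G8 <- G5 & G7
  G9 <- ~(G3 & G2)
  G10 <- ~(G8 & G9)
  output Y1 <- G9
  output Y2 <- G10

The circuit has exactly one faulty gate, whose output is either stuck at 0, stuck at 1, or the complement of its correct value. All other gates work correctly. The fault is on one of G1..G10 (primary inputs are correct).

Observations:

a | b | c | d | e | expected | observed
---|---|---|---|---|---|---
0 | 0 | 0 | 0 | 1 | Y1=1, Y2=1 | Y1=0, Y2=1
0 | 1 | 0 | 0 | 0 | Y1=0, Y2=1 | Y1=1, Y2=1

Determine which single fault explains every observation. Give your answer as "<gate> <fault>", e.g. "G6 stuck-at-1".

Fault-free values for test 1 (a=0, b=0, c=0, d=0, e=1): G1=0, G2=0, G3=0, G4=1, G5=0, G6=0, G7=1, G8=0, G9=1, G10=1, giving Y1=1, Y2=1. Observed Y1=0, Y2=1.
Test 1: faults giving observed Y1=0, Y2=1 are {G9 stuck-at-0, G9 inverted output}.
Test 2 (a=0, b=1, c=0, d=0, e=0): fault-free G1=0, G2=1, G3=1, G4=1, G5=0, G6=1, G7=0, G8=0, G9=0, G10=1 → Y1=0, Y2=1; observed Y1=1, Y2=1. Eliminates G9 stuck-at-0.
Only G9 inverted output is consistent with every test.

G9 inverted output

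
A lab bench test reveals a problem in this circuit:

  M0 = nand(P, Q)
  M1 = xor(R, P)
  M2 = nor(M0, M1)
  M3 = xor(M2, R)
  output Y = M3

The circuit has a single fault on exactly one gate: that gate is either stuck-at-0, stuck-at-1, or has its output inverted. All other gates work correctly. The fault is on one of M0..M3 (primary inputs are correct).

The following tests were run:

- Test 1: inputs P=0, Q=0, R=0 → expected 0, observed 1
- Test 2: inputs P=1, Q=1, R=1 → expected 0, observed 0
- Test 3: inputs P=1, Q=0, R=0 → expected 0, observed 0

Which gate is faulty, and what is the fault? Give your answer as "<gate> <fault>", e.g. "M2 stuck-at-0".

M0 stuck-at-0

Fault-free values for test 1 (P=0, Q=0, R=0): M0=1, M1=0, M2=0, M3=0, giving Y=0. Observed 1.
Test 1: faults giving observed 1 are {M0 stuck-at-0, M0 inverted output, M2 stuck-at-1, M2 inverted output, M3 stuck-at-1, M3 inverted output}.
Test 2 (P=1, Q=1, R=1): fault-free M0=0, M1=0, M2=1, M3=0 → 0; observed 0. Eliminates M0 inverted output, M2 inverted output, M3 stuck-at-1, M3 inverted output.
Test 3 (P=1, Q=0, R=0): fault-free M0=1, M1=1, M2=0, M3=0 → 0; observed 0. Eliminates M2 stuck-at-1.
Only M0 stuck-at-0 is consistent with every test.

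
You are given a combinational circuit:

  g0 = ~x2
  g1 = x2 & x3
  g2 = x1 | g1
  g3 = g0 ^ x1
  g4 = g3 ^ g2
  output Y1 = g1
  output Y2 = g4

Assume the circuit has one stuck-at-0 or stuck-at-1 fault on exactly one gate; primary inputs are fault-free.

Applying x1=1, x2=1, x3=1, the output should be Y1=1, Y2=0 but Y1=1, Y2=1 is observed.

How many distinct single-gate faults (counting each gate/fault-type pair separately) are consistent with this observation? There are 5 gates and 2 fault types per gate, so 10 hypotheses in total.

Fault-free: g0=0, g1=1, g2=1, g3=1, g4=0 → Y1=1, Y2=0. Observed Y1=1, Y2=1.
  g0 stuck-at-0: output Y1=1, Y2=0 ✗
  g0 stuck-at-1: output Y1=1, Y2=1 ✓
  g1 stuck-at-0: output Y1=0, Y2=0 ✗
  g1 stuck-at-1: output Y1=1, Y2=0 ✗
  g2 stuck-at-0: output Y1=1, Y2=1 ✓
  g2 stuck-at-1: output Y1=1, Y2=0 ✗
  g3 stuck-at-0: output Y1=1, Y2=1 ✓
  g3 stuck-at-1: output Y1=1, Y2=0 ✗
  g4 stuck-at-0: output Y1=1, Y2=0 ✗
  g4 stuck-at-1: output Y1=1, Y2=1 ✓
Consistent faults: {g0 stuck-at-1, g2 stuck-at-0, g3 stuck-at-0, g4 stuck-at-1} — 4 in all.

4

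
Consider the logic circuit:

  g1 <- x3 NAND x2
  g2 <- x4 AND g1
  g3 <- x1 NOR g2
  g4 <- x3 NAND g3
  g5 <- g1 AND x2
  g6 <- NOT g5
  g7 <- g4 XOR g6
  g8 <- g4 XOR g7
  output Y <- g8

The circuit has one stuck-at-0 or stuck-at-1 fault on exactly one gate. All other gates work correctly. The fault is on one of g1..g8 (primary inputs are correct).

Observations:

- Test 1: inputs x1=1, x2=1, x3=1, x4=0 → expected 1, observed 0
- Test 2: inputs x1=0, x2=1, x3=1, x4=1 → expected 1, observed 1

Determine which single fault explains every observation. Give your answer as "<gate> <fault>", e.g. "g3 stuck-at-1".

Fault-free values for test 1 (x1=1, x2=1, x3=1, x4=0): g1=0, g2=0, g3=0, g4=1, g5=0, g6=1, g7=0, g8=1, giving Y=1. Observed 0.
Test 1: faults giving observed 0 are {g1 stuck-at-1, g5 stuck-at-1, g6 stuck-at-0, g7 stuck-at-1, g8 stuck-at-0}.
Test 2 (x1=0, x2=1, x3=1, x4=1): fault-free g1=0, g2=0, g3=1, g4=0, g5=0, g6=1, g7=1, g8=1 → 1; observed 1. Eliminates g1 stuck-at-1, g5 stuck-at-1, g6 stuck-at-0, g8 stuck-at-0.
Only g7 stuck-at-1 is consistent with every test.

g7 stuck-at-1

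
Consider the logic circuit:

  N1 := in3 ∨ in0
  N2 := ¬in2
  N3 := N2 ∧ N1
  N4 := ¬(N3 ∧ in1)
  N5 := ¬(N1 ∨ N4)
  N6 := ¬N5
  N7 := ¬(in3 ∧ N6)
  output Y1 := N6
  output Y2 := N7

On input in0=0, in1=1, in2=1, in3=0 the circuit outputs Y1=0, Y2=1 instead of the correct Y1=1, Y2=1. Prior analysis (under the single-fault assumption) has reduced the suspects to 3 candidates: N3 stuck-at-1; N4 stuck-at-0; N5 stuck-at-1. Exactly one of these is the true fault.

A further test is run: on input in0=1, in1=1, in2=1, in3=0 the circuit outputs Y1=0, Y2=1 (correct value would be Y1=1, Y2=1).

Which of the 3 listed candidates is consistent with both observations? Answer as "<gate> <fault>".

Evaluate each candidate on input in0=1, in1=1, in2=1, in3=0:
  N3 stuck-at-1: N1=1, N2=0, N3=1 [stuck-at-1], N4=0, N5=0, N6=1, N7=1 → Y1=1, Y2=1 — eliminated
  N4 stuck-at-0: N1=1, N2=0, N3=0, N4=0 [stuck-at-0], N5=0, N6=1, N7=1 → Y1=1, Y2=1 — eliminated
  N5 stuck-at-1: N1=1, N2=0, N3=0, N4=1, N5=1 [stuck-at-1], N6=0, N7=1 → Y1=0, Y2=1 — matches
Only N5 stuck-at-1 reproduces the observed Y1=0, Y2=1.

N5 stuck-at-1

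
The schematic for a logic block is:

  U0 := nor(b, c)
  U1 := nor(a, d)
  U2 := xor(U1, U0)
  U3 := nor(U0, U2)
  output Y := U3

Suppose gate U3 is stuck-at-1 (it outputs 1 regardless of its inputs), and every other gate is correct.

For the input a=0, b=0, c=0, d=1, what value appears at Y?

1

Propagate with U3 forced: U0=1, U1=0, U2=1, U3=1 [stuck-at-1].
So Y = 1. (Without the fault it would be 0.)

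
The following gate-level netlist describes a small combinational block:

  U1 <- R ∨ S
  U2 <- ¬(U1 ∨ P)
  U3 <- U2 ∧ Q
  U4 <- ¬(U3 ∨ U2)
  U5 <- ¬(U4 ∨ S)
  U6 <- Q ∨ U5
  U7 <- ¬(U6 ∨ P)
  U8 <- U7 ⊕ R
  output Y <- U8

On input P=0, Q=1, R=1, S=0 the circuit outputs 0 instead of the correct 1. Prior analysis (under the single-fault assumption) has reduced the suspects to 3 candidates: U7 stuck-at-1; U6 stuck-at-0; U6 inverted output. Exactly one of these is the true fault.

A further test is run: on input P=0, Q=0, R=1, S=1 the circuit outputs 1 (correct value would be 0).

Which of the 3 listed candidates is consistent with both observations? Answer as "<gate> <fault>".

U6 inverted output

Evaluate each candidate on input P=0, Q=0, R=1, S=1:
  U7 stuck-at-1: U1=1, U2=0, U3=0, U4=1, U5=0, U6=0, U7=1 [stuck-at-1], U8=0 → 0 — eliminated
  U6 stuck-at-0: U1=1, U2=0, U3=0, U4=1, U5=0, U6=0 [stuck-at-0], U7=1, U8=0 → 0 — eliminated
  U6 inverted output: U1=1, U2=0, U3=0, U4=1, U5=0, U6=1 [inverted output], U7=0, U8=1 → 1 — matches
Only U6 inverted output reproduces the observed 1.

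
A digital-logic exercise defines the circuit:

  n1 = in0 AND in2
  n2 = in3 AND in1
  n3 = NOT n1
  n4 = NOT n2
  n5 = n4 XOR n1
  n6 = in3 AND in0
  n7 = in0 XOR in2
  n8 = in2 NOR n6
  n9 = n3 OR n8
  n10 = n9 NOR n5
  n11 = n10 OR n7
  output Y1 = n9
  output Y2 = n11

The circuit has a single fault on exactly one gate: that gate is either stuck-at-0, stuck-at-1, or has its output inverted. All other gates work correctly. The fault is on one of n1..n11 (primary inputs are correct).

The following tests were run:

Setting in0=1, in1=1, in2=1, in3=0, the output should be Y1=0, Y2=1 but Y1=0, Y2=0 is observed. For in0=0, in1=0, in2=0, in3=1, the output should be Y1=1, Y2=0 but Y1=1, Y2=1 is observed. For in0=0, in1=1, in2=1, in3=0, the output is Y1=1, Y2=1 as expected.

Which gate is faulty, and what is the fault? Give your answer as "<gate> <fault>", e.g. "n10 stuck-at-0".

Fault-free values for test 1 (in0=1, in1=1, in2=1, in3=0): n1=1, n2=0, n3=0, n4=1, n5=0, n6=0, n7=0, n8=0, n9=0, n10=1, n11=1, giving Y1=0, Y2=1. Observed Y1=0, Y2=0.
Test 1: faults giving observed Y1=0, Y2=0 are {n2 stuck-at-1, n2 inverted output, n4 stuck-at-0, n4 inverted output, n5 stuck-at-1, n5 inverted output, n10 stuck-at-0, n10 inverted output, n11 stuck-at-0, n11 inverted output}.
Test 2 (in0=0, in1=0, in2=0, in3=1): fault-free n1=0, n2=0, n3=1, n4=1, n5=1, n6=0, n7=0, n8=1, n9=1, n10=0, n11=0 → Y1=1, Y2=0; observed Y1=1, Y2=1. Eliminates n2 stuck-at-1, n2 inverted output, n4 stuck-at-0, n4 inverted output, n5 stuck-at-1, n5 inverted output, n10 stuck-at-0, n11 stuck-at-0.
Test 3 (in0=0, in1=1, in2=1, in3=0): fault-free n1=0, n2=0, n3=1, n4=1, n5=1, n6=0, n7=1, n8=0, n9=1, n10=0, n11=1 → Y1=1, Y2=1; observed Y1=1, Y2=1. Eliminates n11 inverted output.
Only n10 inverted output is consistent with every test.

n10 inverted output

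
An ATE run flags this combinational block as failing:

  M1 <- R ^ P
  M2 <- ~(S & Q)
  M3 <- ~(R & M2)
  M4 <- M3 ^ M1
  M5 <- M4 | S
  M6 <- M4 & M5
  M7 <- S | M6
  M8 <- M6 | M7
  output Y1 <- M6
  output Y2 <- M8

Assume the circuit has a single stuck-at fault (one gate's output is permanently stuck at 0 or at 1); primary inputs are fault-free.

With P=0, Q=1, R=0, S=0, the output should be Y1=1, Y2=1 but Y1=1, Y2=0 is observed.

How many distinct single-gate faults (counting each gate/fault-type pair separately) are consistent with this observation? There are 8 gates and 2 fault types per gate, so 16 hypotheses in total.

1

Fault-free: M1=0, M2=1, M3=1, M4=1, M5=1, M6=1, M7=1, M8=1 → Y1=1, Y2=1. Observed Y1=1, Y2=0.
  M1: none of the 2 fault types match ✗
  M2: none of the 2 fault types match ✗
  M3: none of the 2 fault types match ✗
  M4: none of the 2 fault types match ✗
  M5: none of the 2 fault types match ✗
  M6: none of the 2 fault types match ✗
  M7: none of the 2 fault types match ✗
  M8: stuck-at-0 ✓; others ✗
Consistent faults: {M8 stuck-at-0} — 1 in all.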